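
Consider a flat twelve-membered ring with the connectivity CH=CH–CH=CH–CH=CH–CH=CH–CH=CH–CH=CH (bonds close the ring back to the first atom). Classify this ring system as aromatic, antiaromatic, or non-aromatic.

Antiaromatic

The p orbitals form a continuous loop: each doubly-bonded ring atom is sp² with one p-orbital electron. The ring is fully conjugated.
Tallying contributions gives 6 × 2 = 12 from the 6 double-bond units.
A 4n π count (12, n = 3) in a planar conjugated ring means antiaromatic.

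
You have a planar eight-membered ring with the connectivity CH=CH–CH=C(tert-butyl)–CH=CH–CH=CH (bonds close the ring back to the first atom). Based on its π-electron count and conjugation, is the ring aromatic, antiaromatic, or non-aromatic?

Antiaromatic

The p orbitals form a continuous loop: each doubly-bonded ring atom is sp² with one p-orbital electron. The ring is fully conjugated.
π-electron count: 4 × 2 = 8 from the 4 double-bond units.
A 4n π count (8, n = 2) in a planar conjugated ring means antiaromatic.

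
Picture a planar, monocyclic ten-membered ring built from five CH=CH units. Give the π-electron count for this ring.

10

The p orbitals form a continuous loop: each doubly-bonded ring atom is sp² with one p-orbital electron. The ring is fully conjugated.
Tallying contributions gives 5 × 2 = 10 from the 5 double-bond units.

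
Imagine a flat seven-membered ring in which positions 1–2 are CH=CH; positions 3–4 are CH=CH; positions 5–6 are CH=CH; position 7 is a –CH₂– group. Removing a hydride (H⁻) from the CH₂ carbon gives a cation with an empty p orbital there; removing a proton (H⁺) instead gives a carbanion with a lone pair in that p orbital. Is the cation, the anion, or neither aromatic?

The cation

In both ions every ring atom is sp² and contributes a p orbital, so both rings are fully conjugated.
Cation: 3 × 2 + 0 = 6 π electrons → 4(1)+2, aromatic.
Anion: 3 × 2 + 2 = 8 π electrons → 4(2), antiaromatic.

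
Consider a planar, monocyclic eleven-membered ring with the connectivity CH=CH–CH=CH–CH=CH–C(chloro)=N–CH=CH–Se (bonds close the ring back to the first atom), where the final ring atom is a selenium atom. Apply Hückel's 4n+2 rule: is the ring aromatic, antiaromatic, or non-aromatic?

Antiaromatic

Check conjugation: each doubly-bonded ring atom is sp² with one p-orbital electron; the doubly-bonded nitrogens are pyridine-type — their lone pairs lie in the ring plane, leaving one electron in the p orbital; the selenium donates one lone pair from its p orbital — every position has a p orbital, so the cyclic π system is continuous.
Counting π electrons: 5 × 2 = 10 from the double-bond units + 2 from the Se atom = 12.
A 4n π count (12, n = 3) in a planar conjugated ring means antiaromatic.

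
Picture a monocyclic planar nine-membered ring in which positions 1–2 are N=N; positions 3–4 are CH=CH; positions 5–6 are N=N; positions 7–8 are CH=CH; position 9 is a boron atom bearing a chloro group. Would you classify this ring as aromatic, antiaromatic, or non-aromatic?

Antiaromatic

All ring atoms are sp² and supply a p orbital to the ring (each doubly-bonded ring atom is sp² with one p-orbital electron; the doubly-bonded nitrogens are pyridine-type — their lone pairs lie in the ring plane, leaving one electron in the p orbital; the boron has an empty p orbital); the conjugation is uninterrupted.
Counting π electrons: 4 × 2 = 8 from the double-bond units + 0 from the B(chloro) atom = 8.
With 8 = 4·2 π electrons, Hückel's rule classifies the planar ring as antiaromatic.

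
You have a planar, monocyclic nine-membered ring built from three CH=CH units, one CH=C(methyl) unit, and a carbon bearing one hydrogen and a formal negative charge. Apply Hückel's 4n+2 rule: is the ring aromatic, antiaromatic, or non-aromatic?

Aromatic

All ring atoms are sp² and supply a p orbital to the ring (each doubly-bonded ring atom is sp² with one p-orbital electron; the carbanion's lone pair occupies the p orbital); the conjugation is uninterrupted.
Counting π electrons: 4 × 2 = 8 from the double-bond units + 2 from the CH(-) atom = 10.
With 10 π electrons (n = 2), the Hückel 4n+2 condition holds.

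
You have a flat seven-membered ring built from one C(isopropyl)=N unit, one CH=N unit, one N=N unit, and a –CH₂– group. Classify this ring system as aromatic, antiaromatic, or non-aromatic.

Non-aromatic

At the CH2 position, the tetrahedral CH₂ carbon is sp³ and has no p orbital in the ring π system; the ring's p-orbital overlap is broken there.
Without a continuous loop of overlapping p orbitals the Hückel electron count never comes into play.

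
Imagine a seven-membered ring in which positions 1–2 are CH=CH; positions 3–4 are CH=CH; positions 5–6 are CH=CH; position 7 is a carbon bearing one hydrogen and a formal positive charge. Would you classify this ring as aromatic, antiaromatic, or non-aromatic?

Aromatic

Check conjugation: every atom in a ring double bond is sp² and brings one electron to the p orbital; the carbocation has an empty p orbital — every position has a p orbital, so the cyclic π system is continuous.
Adding the contributions, 3 × 2 = 6 from the double-bond units + 0 from the CH(+) atom = 6.
6 = 4(1) + 2, which satisfies Hückel's 4n+2 rule.
(This ring is the tropylium cation.)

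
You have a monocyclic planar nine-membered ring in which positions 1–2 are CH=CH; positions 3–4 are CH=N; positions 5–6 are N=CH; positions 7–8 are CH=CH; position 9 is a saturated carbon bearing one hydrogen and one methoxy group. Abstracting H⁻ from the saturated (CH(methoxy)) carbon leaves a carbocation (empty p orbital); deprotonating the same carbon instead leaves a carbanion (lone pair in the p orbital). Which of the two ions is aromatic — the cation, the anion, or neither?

The anion

In either ion the ring is fully conjugated: every atom, including the new sp² carbon, supplies a p orbital.
Cation: 4 × 2 + 0 = 8 π electrons → 4(2), antiaromatic.
Anion: 4 × 2 + 2 = 10 π electrons → 4(2)+2, aromatic.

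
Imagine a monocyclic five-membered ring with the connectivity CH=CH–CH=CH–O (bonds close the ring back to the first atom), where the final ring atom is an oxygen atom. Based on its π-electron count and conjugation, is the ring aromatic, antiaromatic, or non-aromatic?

Aromatic

All ring atoms are sp² and supply a p orbital to the ring (every atom in a ring double bond is sp² and brings one electron to the p orbital; the oxygen donates one lone pair from its p orbital); the conjugation is uninterrupted.
π-electron count: 2 × 2 = 4 from the double-bond units + 2 from the O atom = 6.
With 6 π electrons (n = 1), the Hückel 4n+2 condition holds.
(This ring is furan.)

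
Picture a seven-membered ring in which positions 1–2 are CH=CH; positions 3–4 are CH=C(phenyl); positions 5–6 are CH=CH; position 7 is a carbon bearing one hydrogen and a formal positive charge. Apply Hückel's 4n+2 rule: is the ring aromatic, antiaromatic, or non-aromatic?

Aromatic

All ring atoms are sp² and supply a p orbital to the ring (each doubly-bonded ring atom is sp² with one p-orbital electron; the carbocation has an empty p orbital); the conjugation is uninterrupted.
π-electron count: 3 × 2 = 6 from the double-bond units + 0 from the CH(+) atom = 6.
With 6 π electrons (n = 1), the Hückel 4n+2 condition holds.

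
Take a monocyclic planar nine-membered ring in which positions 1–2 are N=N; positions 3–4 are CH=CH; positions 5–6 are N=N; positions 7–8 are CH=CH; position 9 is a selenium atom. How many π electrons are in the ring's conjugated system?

10

Check conjugation: the double-bond atoms are sp², each contributing one p electron; the doubly-bonded nitrogens are pyridine-type — their lone pairs lie in the ring plane, leaving one electron in the p orbital; the selenium donates one lone pair from its p orbital — every position has a p orbital, so the cyclic π system is continuous.
Adding the contributions, 4 × 2 = 8 from the double-bond units + 2 from the Se atom = 10.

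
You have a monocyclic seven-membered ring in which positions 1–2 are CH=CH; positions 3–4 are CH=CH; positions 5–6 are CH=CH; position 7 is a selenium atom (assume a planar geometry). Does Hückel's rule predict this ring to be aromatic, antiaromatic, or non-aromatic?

All ring atoms are sp² and supply a p orbital to the ring (each doubly-bonded ring atom is sp² with one p-orbital electron; the selenium donates one lone pair from its p orbital); the conjugation is uninterrupted.
Tallying contributions gives 3 × 2 = 6 from the double-bond units + 2 from the Se atom = 8.
8 = 4(2); a planar, fully conjugated 4n system is antiaromatic.

Antiaromatic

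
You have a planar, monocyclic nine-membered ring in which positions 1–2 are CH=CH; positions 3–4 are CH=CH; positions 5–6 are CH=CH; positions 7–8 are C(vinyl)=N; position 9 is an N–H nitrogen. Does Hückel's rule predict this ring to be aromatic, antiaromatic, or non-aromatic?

Every ring atom contributes a p orbital perpendicular to the ring (every atom in a ring double bond is sp² and brings one electron to the p orbital; each =N– nitrogen is pyridine-type (lone pair in the sp² plane, one electron in the p orbital); the pyrrole-type nitrogen donates its lone pair from the p orbital), so the π system is cyclic and fully conjugated.
Counting π electrons: 4 × 2 = 8 from the double-bond units + 2 from the NH atom = 10.
That gives a 4n+2 count (10, n = 2).

Aromatic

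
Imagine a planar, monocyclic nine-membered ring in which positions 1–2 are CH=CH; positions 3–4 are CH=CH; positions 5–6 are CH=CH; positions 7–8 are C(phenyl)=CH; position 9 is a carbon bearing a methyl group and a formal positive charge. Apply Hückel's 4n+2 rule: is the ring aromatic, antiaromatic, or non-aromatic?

Antiaromatic

Every ring atom contributes a p orbital perpendicular to the ring (every atom in a ring double bond is sp² and brings one electron to the p orbital; the carbocation has an empty p orbital), so the π system is cyclic and fully conjugated.
Adding the contributions, 4 × 2 = 8 from the double-bond units + 0 from the C(methyl)(+) atom = 8.
8 is a 4n count (n = 2), so the planar conjugated ring is antiaromatic.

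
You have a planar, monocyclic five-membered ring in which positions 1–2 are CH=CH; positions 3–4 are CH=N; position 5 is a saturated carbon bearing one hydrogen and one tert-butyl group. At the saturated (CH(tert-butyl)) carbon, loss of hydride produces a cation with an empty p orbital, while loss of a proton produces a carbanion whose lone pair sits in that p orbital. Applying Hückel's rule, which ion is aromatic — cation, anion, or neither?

The anion

In both ions every ring atom is sp² and contributes a p orbital, so both rings are fully conjugated.
Cation: 2 × 2 + 0 = 4 π electrons → 4(1), antiaromatic.
Anion: 2 × 2 + 2 = 6 π electrons → 4(1)+2, aromatic.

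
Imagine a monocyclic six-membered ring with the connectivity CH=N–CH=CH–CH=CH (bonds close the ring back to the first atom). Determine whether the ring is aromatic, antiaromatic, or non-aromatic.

Every ring atom contributes a p orbital perpendicular to the ring (the double-bond atoms are sp², each contributing one p electron; each =N– nitrogen is pyridine-type (lone pair in the sp² plane, one electron in the p orbital)), so the π system is cyclic and fully conjugated.
Adding the contributions, 3 × 2 = 6 from the 3 double-bond units.
That gives a 4n+2 count (6, n = 1).

Aromatic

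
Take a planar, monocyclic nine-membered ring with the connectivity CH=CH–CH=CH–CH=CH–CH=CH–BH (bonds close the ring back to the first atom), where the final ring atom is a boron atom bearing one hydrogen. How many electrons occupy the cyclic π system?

Check conjugation: every atom in a ring double bond is sp² and brings one electron to the p orbital; the boron has an empty p orbital — every position has a p orbital, so the cyclic π system is continuous.
Counting π electrons: 4 × 2 = 8 from the double-bond units + 0 from the BH atom = 8.

8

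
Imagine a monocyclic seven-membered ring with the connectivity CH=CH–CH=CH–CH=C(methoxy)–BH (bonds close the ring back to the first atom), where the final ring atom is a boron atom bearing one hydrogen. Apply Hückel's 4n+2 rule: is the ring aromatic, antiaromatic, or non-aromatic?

Every ring atom contributes a p orbital perpendicular to the ring (every atom in a ring double bond is sp² and brings one electron to the p orbital; the boron has an empty p orbital), so the π system is cyclic and fully conjugated.
Adding the contributions, 3 × 2 = 6 from the double-bond units + 0 from the BH atom = 6.
With 6 π electrons (n = 1), the Hückel 4n+2 condition holds.

Aromatic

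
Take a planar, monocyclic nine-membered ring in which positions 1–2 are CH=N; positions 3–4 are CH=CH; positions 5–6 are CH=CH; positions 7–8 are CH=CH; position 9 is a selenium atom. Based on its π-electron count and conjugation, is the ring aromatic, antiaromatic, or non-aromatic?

Aromatic

Every ring atom contributes a p orbital perpendicular to the ring (the double-bond atoms are sp², each contributing one p electron; the doubly-bonded nitrogens are pyridine-type — their lone pairs lie in the ring plane, leaving one electron in the p orbital; the selenium donates one lone pair from its p orbital), so the π system is cyclic and fully conjugated.
Counting π electrons: 4 × 2 = 8 from the double-bond units + 2 from the Se atom = 10.
10 = 4(2) + 2, which satisfies Hückel's 4n+2 rule.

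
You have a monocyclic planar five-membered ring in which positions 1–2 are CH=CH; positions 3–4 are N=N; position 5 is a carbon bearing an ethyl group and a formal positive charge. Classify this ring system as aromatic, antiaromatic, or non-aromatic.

All ring atoms are sp² and supply a p orbital to the ring (every atom in a ring double bond is sp² and brings one electron to the p orbital; each sp² =N– keeps its lone pair in-plane and puts one electron into the π system; the carbocation has an empty p orbital); the conjugation is uninterrupted.
Counting π electrons: 2 × 2 = 4 from the double-bond units + 0 from the C(ethyl)(+) atom = 4.
With 4 = 4·1 π electrons, Hückel's rule classifies the planar ring as antiaromatic.

Antiaromatic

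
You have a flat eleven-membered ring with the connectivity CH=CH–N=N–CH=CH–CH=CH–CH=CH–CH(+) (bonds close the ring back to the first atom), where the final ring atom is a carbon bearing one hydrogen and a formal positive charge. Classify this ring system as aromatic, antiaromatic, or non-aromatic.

Aromatic

Every ring atom contributes a p orbital perpendicular to the ring (every atom in a ring double bond is sp² and brings one electron to the p orbital; the doubly-bonded nitrogens are pyridine-type — their lone pairs lie in the ring plane, leaving one electron in the p orbital; the carbocation has an empty p orbital), so the π system is cyclic and fully conjugated.
Counting π electrons: 5 × 2 = 10 from the double-bond units + 0 from the CH(+) atom = 10.
With 10 π electrons (n = 2), the Hückel 4n+2 condition holds.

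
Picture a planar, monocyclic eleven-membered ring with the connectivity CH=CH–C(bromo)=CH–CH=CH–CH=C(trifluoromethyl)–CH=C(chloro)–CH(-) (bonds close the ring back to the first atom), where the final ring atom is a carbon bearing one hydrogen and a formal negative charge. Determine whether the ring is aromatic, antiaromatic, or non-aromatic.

Check conjugation: the double-bond atoms are sp², each contributing one p electron; the carbanion's lone pair occupies the p orbital — every position has a p orbital, so the cyclic π system is continuous.
Tallying contributions gives 5 × 2 = 10 from the double-bond units + 2 from the CH(-) atom = 12.
12 = 4(3); a planar, fully conjugated 4n system is antiaromatic.

Antiaromatic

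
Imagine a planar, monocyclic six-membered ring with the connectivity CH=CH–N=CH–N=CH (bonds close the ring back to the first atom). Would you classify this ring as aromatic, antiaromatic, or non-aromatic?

Aromatic

Check conjugation: every atom in a ring double bond is sp² and brings one electron to the p orbital; the doubly-bonded nitrogens are pyridine-type — their lone pairs lie in the ring plane, leaving one electron in the p orbital — every position has a p orbital, so the cyclic π system is continuous.
Tallying contributions gives 3 × 2 = 6 from the 3 double-bond units.
Since 6 = 4·1 + 2, the ring meets the 4n+2 criterion.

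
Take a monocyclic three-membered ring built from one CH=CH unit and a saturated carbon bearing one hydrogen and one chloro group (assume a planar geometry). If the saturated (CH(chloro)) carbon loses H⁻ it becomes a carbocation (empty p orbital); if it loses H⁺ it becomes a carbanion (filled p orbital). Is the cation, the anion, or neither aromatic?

The cation

Once that carbon is sp², every ring atom has a p orbital and both ions are fully conjugated.
Cation: 1 × 2 + 0 = 2 π electrons → 4(0)+2, aromatic.
Anion: 1 × 2 + 2 = 4 π electrons → 4(1), antiaromatic.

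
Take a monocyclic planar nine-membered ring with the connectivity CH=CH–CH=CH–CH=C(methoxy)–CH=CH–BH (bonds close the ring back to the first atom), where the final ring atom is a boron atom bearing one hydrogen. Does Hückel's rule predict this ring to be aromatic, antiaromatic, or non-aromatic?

All ring atoms are sp² and supply a p orbital to the ring (the double-bond atoms are sp², each contributing one p electron; the boron has an empty p orbital); the conjugation is uninterrupted.
Adding the contributions, 4 × 2 = 8 from the double-bond units + 0 from the BH atom = 8.
A 4n π count (8, n = 2) in a planar conjugated ring means antiaromatic.

Antiaromatic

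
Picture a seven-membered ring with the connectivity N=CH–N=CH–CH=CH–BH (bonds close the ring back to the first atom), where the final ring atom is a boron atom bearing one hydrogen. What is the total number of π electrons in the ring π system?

All ring atoms are sp² and supply a p orbital to the ring (every atom in a ring double bond is sp² and brings one electron to the p orbital; the doubly-bonded nitrogens are pyridine-type — their lone pairs lie in the ring plane, leaving one electron in the p orbital; the boron has an empty p orbital); the conjugation is uninterrupted.
Tallying contributions gives 3 × 2 = 6 from the double-bond units + 0 from the BH atom = 6.

6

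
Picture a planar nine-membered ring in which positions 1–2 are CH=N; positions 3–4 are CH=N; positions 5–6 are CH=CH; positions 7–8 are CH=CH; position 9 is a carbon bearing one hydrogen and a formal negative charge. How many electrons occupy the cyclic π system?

10

Check conjugation: every atom in a ring double bond is sp² and brings one electron to the p orbital; each =N– nitrogen is pyridine-type (lone pair in the sp² plane, one electron in the p orbital); the carbanion's lone pair occupies the p orbital — every position has a p orbital, so the cyclic π system is continuous.
Counting π electrons: 4 × 2 = 8 from the double-bond units + 2 from the CH(-) atom = 10.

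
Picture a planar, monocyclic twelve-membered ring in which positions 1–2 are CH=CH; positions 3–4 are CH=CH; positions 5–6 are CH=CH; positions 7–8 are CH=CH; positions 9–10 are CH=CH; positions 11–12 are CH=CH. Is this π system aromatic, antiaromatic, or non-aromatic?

Check conjugation: the double-bond atoms are sp², each contributing one p electron — every position has a p orbital, so the cyclic π system is continuous.
π-electron count: 6 × 2 = 12 from the 6 double-bond units.
With 12 = 4·3 π electrons, Hückel's rule classifies the planar ring as antiaromatic.

Antiaromatic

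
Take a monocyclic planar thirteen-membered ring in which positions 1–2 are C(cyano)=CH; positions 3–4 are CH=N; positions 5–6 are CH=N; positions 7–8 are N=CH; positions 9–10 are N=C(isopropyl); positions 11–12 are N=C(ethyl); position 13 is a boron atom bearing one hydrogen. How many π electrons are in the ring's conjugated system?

All ring atoms are sp² and supply a p orbital to the ring (each doubly-bonded ring atom is sp² with one p-orbital electron; the doubly-bonded nitrogens are pyridine-type — their lone pairs lie in the ring plane, leaving one electron in the p orbital; the boron has an empty p orbital); the conjugation is uninterrupted.
π-electron count: 6 × 2 = 12 from the double-bond units + 0 from the BH atom = 12.

12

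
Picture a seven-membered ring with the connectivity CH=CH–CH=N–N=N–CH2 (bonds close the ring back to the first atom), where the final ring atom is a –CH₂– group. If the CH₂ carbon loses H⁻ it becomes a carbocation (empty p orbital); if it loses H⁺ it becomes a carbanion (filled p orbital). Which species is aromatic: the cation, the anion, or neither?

In both ions every ring atom is sp² and contributes a p orbital, so both rings are fully conjugated.
Cation: 3 × 2 + 0 = 6 π electrons → 4(1)+2, aromatic.
Anion: 3 × 2 + 2 = 8 π electrons → 4(2), antiaromatic.

The cation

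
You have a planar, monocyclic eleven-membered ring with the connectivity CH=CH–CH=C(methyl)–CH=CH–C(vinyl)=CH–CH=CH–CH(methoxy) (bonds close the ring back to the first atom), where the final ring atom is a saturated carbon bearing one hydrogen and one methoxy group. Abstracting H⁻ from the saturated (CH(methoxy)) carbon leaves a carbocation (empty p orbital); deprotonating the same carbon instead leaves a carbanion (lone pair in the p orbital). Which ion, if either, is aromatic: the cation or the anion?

The cation

Both ions have a continuous loop of p orbitals — each ring atom is sp².
Cation: 5 × 2 + 0 = 10 π electrons → 4(2)+2, aromatic.
Anion: 5 × 2 + 2 = 12 π electrons → 4(3), antiaromatic.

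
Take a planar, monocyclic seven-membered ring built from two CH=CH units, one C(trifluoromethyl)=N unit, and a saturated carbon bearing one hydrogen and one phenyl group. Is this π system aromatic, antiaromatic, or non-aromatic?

Non-aromatic

Because that saturated carbon is sp³ and has no p orbital in the ring π system at the CH(phenyl) position, the π system cannot extend all the way around the ring.
Broken conjugation rules out both aromaticity and antiaromaticity.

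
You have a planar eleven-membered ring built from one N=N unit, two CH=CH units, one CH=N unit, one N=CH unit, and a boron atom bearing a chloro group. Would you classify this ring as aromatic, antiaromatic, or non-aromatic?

All ring atoms are sp² and supply a p orbital to the ring (the double-bond atoms are sp², each contributing one p electron; the doubly-bonded nitrogens are pyridine-type — their lone pairs lie in the ring plane, leaving one electron in the p orbital; the boron has an empty p orbital); the conjugation is uninterrupted.
Tallying contributions gives 5 × 2 = 10 from the double-bond units + 0 from the B(chloro) atom = 10.
With 10 π electrons (n = 2), the Hückel 4n+2 condition holds.

Aromatic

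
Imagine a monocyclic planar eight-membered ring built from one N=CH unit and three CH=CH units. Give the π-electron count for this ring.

Check conjugation: the double-bond atoms are sp², each contributing one p electron; each sp² =N– keeps its lone pair in-plane and puts one electron into the π system — every position has a p orbital, so the cyclic π system is continuous.
π-electron count: 4 × 2 = 8 from the 4 double-bond units.

8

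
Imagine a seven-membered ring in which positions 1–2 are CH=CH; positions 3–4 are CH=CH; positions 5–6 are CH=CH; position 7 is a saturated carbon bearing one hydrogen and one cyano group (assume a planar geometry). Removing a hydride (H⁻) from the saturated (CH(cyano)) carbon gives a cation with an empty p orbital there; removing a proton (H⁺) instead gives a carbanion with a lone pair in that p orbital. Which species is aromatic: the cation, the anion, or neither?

Once that carbon is sp², every ring atom has a p orbital and both ions are fully conjugated.
Cation: 3 × 2 + 0 = 6 π electrons → 4(1)+2, aromatic.
Anion: 3 × 2 + 2 = 8 π electrons → 4(2), antiaromatic.

The cation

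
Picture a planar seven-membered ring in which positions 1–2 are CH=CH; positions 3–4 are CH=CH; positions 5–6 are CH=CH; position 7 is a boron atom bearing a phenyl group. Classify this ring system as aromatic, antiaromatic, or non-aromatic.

Aromatic

Every ring atom contributes a p orbital perpendicular to the ring (every atom in a ring double bond is sp² and brings one electron to the p orbital; the boron has an empty p orbital), so the π system is cyclic and fully conjugated.
π-electron count: 3 × 2 = 6 from the double-bond units + 0 from the B(phenyl) atom = 6.
With 6 π electrons (n = 1), the Hückel 4n+2 condition holds.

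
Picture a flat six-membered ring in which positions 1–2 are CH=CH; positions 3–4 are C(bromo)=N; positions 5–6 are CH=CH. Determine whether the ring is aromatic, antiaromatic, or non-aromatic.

Aromatic

The p orbitals form a continuous loop: every atom in a ring double bond is sp² and brings one electron to the p orbital; the doubly-bonded nitrogens are pyridine-type — their lone pairs lie in the ring plane, leaving one electron in the p orbital. The ring is fully conjugated.
Counting π electrons: 3 × 2 = 6 from the 3 double-bond units.
With 6 π electrons (n = 1), the Hückel 4n+2 condition holds.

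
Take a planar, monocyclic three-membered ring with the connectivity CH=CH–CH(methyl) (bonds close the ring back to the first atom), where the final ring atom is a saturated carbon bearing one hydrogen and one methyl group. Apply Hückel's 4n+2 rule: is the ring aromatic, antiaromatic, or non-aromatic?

The CH(methyl) carbon is saturated: that saturated carbon is sp³ and has no p orbital in the ring π system. Conjugation is not continuous around the ring.
Broken conjugation rules out both aromaticity and antiaromaticity.

Non-aromatic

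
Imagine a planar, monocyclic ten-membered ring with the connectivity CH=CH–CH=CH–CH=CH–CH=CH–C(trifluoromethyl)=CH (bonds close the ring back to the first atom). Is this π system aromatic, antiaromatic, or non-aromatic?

Aromatic

Check conjugation: the double-bond atoms are sp², each contributing one p electron — every position has a p orbital, so the cyclic π system is continuous.
Tallying contributions gives 5 × 2 = 10 from the 5 double-bond units.
Since 10 = 4·2 + 2, the ring meets the 4n+2 criterion.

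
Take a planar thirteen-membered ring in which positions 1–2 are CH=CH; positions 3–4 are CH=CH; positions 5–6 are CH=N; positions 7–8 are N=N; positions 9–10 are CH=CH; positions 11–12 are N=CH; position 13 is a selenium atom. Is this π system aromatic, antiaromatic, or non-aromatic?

Aromatic

Check conjugation: each doubly-bonded ring atom is sp² with one p-orbital electron; each =N– nitrogen is pyridine-type (lone pair in the sp² plane, one electron in the p orbital); the selenium donates one lone pair from its p orbital — every position has a p orbital, so the cyclic π system is continuous.
π-electron count: 6 × 2 = 12 from the double-bond units + 2 from the Se atom = 14.
14 = 4(3) + 2, which satisfies Hückel's 4n+2 rule.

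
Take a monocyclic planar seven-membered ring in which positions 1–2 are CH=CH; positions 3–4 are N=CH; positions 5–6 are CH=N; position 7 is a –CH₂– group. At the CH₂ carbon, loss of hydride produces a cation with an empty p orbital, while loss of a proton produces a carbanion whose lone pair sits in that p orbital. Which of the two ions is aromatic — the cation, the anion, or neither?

Once that carbon is sp², every ring atom has a p orbital and both ions are fully conjugated.
Cation: 3 × 2 + 0 = 6 π electrons → 4(1)+2, aromatic.
Anion: 3 × 2 + 2 = 8 π electrons → 4(2), antiaromatic.

The cation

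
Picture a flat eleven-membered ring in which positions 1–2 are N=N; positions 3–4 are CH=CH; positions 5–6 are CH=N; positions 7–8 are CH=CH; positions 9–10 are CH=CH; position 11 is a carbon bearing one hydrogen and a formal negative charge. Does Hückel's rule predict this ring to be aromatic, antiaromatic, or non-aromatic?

All ring atoms are sp² and supply a p orbital to the ring (each doubly-bonded ring atom is sp² with one p-orbital electron; each =N– nitrogen is pyridine-type (lone pair in the sp² plane, one electron in the p orbital); the carbanion's lone pair occupies the p orbital); the conjugation is uninterrupted.
Adding the contributions, 5 × 2 = 10 from the double-bond units + 2 from the CH(-) atom = 12.
12 = 4(3); a planar, fully conjugated 4n system is antiaromatic.

Antiaromatic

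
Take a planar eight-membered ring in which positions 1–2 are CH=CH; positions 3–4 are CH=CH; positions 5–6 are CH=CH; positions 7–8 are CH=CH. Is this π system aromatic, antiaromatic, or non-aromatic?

Antiaromatic

The p orbitals form a continuous loop: every atom in a ring double bond is sp² and brings one electron to the p orbital. The ring is fully conjugated.
Tallying contributions gives 4 × 2 = 8 from the 4 double-bond units.
8 is a 4n count (n = 2), so the planar conjugated ring is antiaromatic.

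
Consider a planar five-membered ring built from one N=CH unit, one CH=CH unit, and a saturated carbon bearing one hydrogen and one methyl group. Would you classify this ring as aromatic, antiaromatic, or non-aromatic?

The CH(methyl) position has four σ bonds — that saturated carbon is sp³ and has no p orbital in the ring π system — so the cyclic conjugation is interrupted.
Broken conjugation rules out both aromaticity and antiaromaticity.

Non-aromatic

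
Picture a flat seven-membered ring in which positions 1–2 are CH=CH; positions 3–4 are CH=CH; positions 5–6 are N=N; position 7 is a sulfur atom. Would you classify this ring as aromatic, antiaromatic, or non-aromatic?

Every ring atom contributes a p orbital perpendicular to the ring (each doubly-bonded ring atom is sp² with one p-orbital electron; the doubly-bonded nitrogens are pyridine-type — their lone pairs lie in the ring plane, leaving one electron in the p orbital; the sulfur donates one lone pair from its p orbital), so the π system is cyclic and fully conjugated.
Counting π electrons: 3 × 2 = 6 from the double-bond units + 2 from the S atom = 8.
A 4n π count (8, n = 2) in a planar conjugated ring means antiaromatic.

Antiaromatic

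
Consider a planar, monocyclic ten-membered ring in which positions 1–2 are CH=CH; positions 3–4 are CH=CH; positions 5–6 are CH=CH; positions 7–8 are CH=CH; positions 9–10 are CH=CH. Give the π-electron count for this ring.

10

All ring atoms are sp² and supply a p orbital to the ring (the double-bond atoms are sp², each contributing one p electron); the conjugation is uninterrupted.
Adding the contributions, 5 × 2 = 10 from the 5 double-bond units.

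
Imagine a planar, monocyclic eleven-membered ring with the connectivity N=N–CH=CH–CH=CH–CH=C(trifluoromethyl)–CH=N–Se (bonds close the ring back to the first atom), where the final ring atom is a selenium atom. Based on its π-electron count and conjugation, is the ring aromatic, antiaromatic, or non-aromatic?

All ring atoms are sp² and supply a p orbital to the ring (each doubly-bonded ring atom is sp² with one p-orbital electron; the doubly-bonded nitrogens are pyridine-type — their lone pairs lie in the ring plane, leaving one electron in the p orbital; the selenium donates one lone pair from its p orbital); the conjugation is uninterrupted.
Counting π electrons: 5 × 2 = 10 from the double-bond units + 2 from the Se atom = 12.
A 4n π count (12, n = 3) in a planar conjugated ring means antiaromatic.

Antiaromatic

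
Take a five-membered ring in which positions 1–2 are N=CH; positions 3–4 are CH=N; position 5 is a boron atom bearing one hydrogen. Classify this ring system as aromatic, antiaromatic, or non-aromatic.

Antiaromatic

The p orbitals form a continuous loop: every atom in a ring double bond is sp² and brings one electron to the p orbital; the doubly-bonded nitrogens are pyridine-type — their lone pairs lie in the ring plane, leaving one electron in the p orbital; the boron has an empty p orbital. The ring is fully conjugated.
Adding the contributions, 2 × 2 = 4 from the double-bond units + 0 from the BH atom = 4.
4 = 4(1); a planar, fully conjugated 4n system is antiaromatic.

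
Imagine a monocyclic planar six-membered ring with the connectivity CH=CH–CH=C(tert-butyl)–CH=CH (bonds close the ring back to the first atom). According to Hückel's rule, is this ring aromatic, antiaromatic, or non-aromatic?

Aromatic

All ring atoms are sp² and supply a p orbital to the ring (the double-bond atoms are sp², each contributing one p electron); the conjugation is uninterrupted.
Adding the contributions, 3 × 2 = 6 from the 3 double-bond units.
With 6 π electrons (n = 1), the Hückel 4n+2 condition holds.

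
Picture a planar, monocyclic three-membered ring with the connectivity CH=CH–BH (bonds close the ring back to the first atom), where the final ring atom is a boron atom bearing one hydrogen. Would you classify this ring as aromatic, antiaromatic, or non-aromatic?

Aromatic

All ring atoms are sp² and supply a p orbital to the ring (every atom in a ring double bond is sp² and brings one electron to the p orbital; the boron has an empty p orbital); the conjugation is uninterrupted.
π-electron count: 1 × 2 = 2 from the double-bond unit + 0 from the BH atom = 2.
2 = 4(0) + 2, which satisfies Hückel's 4n+2 rule.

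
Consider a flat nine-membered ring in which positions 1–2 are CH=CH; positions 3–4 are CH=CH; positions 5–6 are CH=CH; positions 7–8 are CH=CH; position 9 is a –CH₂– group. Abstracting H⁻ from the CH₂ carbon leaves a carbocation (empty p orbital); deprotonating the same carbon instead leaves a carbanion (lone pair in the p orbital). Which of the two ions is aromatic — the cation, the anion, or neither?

The anion

In both ions every ring atom is sp² and contributes a p orbital, so both rings are fully conjugated.
Cation: 4 × 2 + 0 = 8 π electrons → 4(2), antiaromatic.
Anion: 4 × 2 + 2 = 10 π electrons → 4(2)+2, aromatic.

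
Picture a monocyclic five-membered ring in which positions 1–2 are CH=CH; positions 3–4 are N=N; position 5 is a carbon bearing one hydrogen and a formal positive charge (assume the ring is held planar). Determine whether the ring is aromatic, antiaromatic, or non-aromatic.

Antiaromatic

The p orbitals form a continuous loop: every atom in a ring double bond is sp² and brings one electron to the p orbital; the doubly-bonded nitrogens are pyridine-type — their lone pairs lie in the ring plane, leaving one electron in the p orbital; the carbocation has an empty p orbital. The ring is fully conjugated.
Adding the contributions, 2 × 2 = 4 from the double-bond units + 0 from the CH(+) atom = 4.
4 is a 4n count (n = 1), so the planar conjugated ring is antiaromatic.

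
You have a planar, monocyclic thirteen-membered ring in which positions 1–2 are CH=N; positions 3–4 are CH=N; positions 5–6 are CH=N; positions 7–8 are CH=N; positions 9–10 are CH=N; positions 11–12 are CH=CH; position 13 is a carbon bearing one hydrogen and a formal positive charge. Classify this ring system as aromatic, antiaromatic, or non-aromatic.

Antiaromatic

All ring atoms are sp² and supply a p orbital to the ring (every atom in a ring double bond is sp² and brings one electron to the p orbital; each sp² =N– keeps its lone pair in-plane and puts one electron into the π system; the carbocation has an empty p orbital); the conjugation is uninterrupted.
π-electron count: 6 × 2 = 12 from the double-bond units + 0 from the CH(+) atom = 12.
With 12 = 4·3 π electrons, Hückel's rule classifies the planar ring as antiaromatic.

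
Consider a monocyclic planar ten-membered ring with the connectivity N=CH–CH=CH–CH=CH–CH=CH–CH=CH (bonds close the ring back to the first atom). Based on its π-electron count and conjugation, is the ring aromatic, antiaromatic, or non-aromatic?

The p orbitals form a continuous loop: the double-bond atoms are sp², each contributing one p electron; each =N– nitrogen is pyridine-type (lone pair in the sp² plane, one electron in the p orbital). The ring is fully conjugated.
Adding the contributions, 5 × 2 = 10 from the 5 double-bond units.
Since 10 = 4·2 + 2, the ring meets the 4n+2 criterion.

Aromatic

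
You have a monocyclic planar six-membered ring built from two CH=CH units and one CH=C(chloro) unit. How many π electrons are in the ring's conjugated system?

6

All ring atoms are sp² and supply a p orbital to the ring (the double-bond atoms are sp², each contributing one p electron); the conjugation is uninterrupted.
Tallying contributions gives 3 × 2 = 6 from the 3 double-bond units.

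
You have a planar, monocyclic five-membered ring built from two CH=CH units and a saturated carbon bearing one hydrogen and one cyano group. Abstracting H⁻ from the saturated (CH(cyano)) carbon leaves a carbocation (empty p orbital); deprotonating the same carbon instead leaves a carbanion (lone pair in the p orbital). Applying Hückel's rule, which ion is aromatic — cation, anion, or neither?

The anion

Both ions have a continuous loop of p orbitals — each ring atom is sp².
Cation: 2 × 2 + 0 = 4 π electrons → 4(1), antiaromatic.
Anion: 2 × 2 + 2 = 6 π electrons → 4(1)+2, aromatic.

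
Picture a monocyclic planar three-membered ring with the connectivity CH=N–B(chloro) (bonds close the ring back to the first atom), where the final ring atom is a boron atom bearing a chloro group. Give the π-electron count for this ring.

2

Every ring atom contributes a p orbital perpendicular to the ring (each doubly-bonded ring atom is sp² with one p-orbital electron; each =N– nitrogen is pyridine-type (lone pair in the sp² plane, one electron in the p orbital); the boron has an empty p orbital), so the π system is cyclic and fully conjugated.
Adding the contributions, 1 × 2 = 2 from the double-bond unit + 0 from the B(chloro) atom = 2.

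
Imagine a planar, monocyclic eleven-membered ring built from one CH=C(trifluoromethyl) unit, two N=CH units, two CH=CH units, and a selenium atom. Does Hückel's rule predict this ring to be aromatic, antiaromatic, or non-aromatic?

All ring atoms are sp² and supply a p orbital to the ring (every atom in a ring double bond is sp² and brings one electron to the p orbital; each =N– nitrogen is pyridine-type (lone pair in the sp² plane, one electron in the p orbital); the selenium donates one lone pair from its p orbital); the conjugation is uninterrupted.
Counting π electrons: 5 × 2 = 10 from the double-bond units + 2 from the Se atom = 12.
A 4n π count (12, n = 3) in a planar conjugated ring means antiaromatic.

Antiaromatic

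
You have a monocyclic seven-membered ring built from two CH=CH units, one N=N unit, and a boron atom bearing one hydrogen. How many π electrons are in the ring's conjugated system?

Check conjugation: every atom in a ring double bond is sp² and brings one electron to the p orbital; each sp² =N– keeps its lone pair in-plane and puts one electron into the π system; the boron has an empty p orbital — every position has a p orbital, so the cyclic π system is continuous.
Tallying contributions gives 3 × 2 = 6 from the double-bond units + 0 from the BH atom = 6.

6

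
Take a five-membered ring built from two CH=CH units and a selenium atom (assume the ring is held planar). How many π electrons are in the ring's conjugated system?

Every ring atom contributes a p orbital perpendicular to the ring (each doubly-bonded ring atom is sp² with one p-orbital electron; the selenium donates one lone pair from its p orbital), so the π system is cyclic and fully conjugated.
π-electron count: 2 × 2 = 4 from the double-bond units + 2 from the Se atom = 6.
This is selenophene.

6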